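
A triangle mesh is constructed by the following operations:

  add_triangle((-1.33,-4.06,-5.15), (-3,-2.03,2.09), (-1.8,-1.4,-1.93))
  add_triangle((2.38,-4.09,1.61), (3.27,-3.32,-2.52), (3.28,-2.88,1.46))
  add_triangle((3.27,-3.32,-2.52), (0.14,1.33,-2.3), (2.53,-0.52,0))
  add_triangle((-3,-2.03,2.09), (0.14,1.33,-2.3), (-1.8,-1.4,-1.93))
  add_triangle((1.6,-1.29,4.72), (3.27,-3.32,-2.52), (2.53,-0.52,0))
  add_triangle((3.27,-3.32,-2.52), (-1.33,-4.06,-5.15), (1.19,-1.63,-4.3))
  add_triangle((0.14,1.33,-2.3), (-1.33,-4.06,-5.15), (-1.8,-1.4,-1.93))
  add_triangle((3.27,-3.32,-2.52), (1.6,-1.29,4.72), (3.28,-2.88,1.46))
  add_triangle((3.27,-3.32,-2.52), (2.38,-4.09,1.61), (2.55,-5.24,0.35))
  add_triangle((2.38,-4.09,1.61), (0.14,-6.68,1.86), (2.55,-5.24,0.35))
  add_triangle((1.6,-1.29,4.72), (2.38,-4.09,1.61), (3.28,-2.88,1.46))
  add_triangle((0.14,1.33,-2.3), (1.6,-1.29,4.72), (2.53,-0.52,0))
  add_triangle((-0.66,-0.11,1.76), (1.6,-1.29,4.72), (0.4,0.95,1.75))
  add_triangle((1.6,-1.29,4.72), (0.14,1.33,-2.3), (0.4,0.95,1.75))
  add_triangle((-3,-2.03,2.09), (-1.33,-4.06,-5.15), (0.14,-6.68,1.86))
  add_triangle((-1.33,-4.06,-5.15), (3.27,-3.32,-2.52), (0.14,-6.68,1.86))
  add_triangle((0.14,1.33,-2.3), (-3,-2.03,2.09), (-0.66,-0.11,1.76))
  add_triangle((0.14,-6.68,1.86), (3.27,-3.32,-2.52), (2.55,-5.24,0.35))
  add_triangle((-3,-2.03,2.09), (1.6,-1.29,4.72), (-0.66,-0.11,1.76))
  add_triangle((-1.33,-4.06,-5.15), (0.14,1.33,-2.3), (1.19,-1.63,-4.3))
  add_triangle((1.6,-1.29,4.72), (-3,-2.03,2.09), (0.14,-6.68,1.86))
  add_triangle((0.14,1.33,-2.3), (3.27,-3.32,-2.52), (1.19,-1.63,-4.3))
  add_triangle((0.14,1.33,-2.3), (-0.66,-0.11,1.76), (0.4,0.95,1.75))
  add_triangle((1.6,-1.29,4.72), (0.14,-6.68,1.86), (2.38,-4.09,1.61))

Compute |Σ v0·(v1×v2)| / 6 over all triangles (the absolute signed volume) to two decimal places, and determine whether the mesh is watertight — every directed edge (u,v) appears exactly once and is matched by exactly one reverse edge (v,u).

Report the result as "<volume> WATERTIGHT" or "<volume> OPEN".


Per-triangle v0·(v1×v2)/6:
  t1: +4.4778
  t2: +4.4822
  t3: +4.0119
  t4: +2.1670
  t5: +6.2914
  t6: +8.5555
  t7: +3.5881
  t8: -0.7336
  t9: +2.8644
  t10: +4.1129
  t11: +4.4170
  t12: +1.7722
  t13: +1.3555
  t14: +1.1399
  t15: +23.6765
  t16: +27.8048
  t17: +1.1737
  t18: +5.4059
  t19: +2.5244
  t20: +5.0978
  t21: +17.4419
  t22: +3.2181
  t23: +0.5921
  t24: +10.3137
Σ = +145.7510 → |volume| = 145.75

Directed edges: 72 total, each appears once with its reverse present → watertight.

145.75 WATERTIGHT


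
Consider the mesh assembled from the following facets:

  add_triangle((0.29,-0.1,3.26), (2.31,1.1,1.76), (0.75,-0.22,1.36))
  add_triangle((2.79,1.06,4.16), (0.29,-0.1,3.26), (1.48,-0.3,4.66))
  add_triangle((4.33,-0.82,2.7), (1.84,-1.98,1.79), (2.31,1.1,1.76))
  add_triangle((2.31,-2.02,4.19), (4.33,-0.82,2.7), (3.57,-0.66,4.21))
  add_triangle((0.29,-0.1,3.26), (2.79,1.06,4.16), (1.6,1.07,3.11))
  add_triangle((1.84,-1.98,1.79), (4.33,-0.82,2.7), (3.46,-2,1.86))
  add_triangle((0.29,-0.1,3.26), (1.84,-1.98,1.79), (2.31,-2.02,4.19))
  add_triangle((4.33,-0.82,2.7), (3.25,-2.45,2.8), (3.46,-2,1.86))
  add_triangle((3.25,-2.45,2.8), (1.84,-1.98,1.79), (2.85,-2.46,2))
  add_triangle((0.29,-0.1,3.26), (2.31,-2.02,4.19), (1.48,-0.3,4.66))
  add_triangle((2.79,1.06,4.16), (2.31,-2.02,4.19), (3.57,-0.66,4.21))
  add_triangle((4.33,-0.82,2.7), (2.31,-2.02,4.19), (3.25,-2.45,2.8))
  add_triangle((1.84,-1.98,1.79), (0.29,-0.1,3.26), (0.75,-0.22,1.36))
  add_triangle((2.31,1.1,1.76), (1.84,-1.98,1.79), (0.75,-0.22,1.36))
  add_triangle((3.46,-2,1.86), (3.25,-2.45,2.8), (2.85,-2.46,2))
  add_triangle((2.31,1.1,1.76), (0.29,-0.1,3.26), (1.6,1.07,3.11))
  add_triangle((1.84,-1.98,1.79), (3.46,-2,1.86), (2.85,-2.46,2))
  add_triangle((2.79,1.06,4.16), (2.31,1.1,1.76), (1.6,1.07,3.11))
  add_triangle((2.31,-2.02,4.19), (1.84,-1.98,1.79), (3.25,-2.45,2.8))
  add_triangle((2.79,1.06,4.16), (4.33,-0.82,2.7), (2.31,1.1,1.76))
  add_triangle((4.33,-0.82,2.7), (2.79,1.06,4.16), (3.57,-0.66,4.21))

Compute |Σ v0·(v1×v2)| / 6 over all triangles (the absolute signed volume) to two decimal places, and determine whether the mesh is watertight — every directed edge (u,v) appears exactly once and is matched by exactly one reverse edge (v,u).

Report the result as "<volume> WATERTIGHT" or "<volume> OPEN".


Per-triangle v0·(v1×v2)/6:
  t1: -0.6030
  t2: +0.8940
  t3: -1.0893
  t4: +2.2976
  t5: +0.6784
  t6: -0.9740
  t7: +0.2990
  t8: +1.1445
  t9: +0.1808
  t10: +0.9297
  t11: +2.1988
  t12: +2.7569
  t13: -0.4951
  t14: -0.7809
  t15: +0.3392
  t16: -0.5338
  t17: -0.1280
  t18: +0.4368
  t19: +0.6756
  t20: +2.3190
  t21: +2.2460
Σ = +12.7923 → |volume| = 12.79

Directed edges: 63 total; 3 unmatched, e.g. (1.48,-0.3,4.66)→(2.79,1.06,4.16) → open.

12.79 OPEN


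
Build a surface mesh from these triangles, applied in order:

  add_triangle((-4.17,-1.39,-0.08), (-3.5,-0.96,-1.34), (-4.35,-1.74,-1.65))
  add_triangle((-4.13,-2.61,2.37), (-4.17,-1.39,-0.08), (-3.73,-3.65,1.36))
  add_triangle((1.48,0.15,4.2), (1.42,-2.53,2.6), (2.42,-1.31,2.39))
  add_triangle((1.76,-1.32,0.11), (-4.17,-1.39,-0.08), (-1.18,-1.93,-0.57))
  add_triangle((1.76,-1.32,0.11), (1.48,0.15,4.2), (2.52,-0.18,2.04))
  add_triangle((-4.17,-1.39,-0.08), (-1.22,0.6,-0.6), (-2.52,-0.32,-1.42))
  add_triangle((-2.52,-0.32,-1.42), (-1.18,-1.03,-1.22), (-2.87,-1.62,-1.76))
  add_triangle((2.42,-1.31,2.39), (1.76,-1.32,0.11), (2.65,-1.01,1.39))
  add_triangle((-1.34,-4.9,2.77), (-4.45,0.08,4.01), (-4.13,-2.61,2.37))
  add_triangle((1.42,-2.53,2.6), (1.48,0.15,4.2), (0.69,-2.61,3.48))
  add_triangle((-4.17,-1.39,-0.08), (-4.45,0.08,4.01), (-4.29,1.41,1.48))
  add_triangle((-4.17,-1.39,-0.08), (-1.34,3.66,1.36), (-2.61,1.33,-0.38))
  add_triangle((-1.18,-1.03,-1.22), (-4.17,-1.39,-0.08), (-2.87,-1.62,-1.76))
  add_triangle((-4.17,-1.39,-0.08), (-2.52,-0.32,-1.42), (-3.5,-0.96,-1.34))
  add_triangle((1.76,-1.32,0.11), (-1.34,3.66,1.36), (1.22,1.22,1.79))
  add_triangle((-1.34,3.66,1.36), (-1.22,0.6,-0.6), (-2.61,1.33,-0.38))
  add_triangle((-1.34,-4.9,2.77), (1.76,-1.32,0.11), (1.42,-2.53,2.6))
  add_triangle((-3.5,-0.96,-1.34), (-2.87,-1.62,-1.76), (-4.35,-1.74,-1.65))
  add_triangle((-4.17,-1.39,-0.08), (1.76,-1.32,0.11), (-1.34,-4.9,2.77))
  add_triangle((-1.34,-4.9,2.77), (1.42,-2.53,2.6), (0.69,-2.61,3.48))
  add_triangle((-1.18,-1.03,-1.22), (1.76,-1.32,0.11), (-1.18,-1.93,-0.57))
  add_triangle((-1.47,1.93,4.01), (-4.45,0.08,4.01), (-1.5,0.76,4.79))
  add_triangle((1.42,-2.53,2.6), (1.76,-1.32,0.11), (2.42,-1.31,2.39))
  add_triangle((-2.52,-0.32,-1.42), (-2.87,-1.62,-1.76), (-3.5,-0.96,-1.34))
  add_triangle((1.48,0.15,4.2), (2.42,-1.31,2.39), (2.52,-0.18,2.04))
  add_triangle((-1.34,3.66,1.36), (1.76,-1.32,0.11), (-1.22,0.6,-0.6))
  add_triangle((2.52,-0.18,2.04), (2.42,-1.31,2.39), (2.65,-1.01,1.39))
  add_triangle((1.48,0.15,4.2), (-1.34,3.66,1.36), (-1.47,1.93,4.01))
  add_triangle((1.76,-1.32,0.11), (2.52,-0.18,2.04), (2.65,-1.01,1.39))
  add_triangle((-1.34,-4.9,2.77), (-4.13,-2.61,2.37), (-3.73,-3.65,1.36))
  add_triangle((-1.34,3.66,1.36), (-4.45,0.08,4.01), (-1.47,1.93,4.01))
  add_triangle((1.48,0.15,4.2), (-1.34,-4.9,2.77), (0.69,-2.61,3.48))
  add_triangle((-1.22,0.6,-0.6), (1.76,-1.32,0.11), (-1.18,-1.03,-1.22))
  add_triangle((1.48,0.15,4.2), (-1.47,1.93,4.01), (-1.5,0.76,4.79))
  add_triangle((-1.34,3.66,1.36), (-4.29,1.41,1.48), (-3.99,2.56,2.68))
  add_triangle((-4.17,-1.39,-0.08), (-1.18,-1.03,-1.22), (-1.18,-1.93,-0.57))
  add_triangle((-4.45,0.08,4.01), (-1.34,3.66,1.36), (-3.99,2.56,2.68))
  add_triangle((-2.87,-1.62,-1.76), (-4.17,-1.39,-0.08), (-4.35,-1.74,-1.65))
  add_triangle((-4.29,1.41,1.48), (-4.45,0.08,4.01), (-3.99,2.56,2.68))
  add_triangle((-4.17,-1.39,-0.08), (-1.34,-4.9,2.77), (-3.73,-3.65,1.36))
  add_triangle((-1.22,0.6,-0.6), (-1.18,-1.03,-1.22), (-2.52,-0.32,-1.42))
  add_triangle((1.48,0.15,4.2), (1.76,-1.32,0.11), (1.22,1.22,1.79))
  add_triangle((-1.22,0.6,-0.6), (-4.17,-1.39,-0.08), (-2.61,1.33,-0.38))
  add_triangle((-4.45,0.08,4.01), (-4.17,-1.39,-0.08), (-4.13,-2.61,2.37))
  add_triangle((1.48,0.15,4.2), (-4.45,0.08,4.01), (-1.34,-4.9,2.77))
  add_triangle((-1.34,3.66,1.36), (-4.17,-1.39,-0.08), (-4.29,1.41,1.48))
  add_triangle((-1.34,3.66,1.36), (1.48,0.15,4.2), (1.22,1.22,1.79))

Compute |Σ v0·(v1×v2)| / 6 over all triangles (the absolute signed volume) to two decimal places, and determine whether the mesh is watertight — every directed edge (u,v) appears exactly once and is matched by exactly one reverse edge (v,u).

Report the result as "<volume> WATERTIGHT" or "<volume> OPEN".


Per-triangle v0·(v1×v2)/6:
  t1: +0.4816
  t2: +2.8696
  t3: +2.4048
  t4: +0.8067
  t5: -1.3646
  t6: +0.7513
  t7: +0.2399
  t8: +0.4606
  t9: +8.0469
  t10: +1.9489
  t11: +6.3860
  t12: +3.0604
  t13: +0.2024
  t14: +0.2630
  t15: +0.4305
  t16: +0.5323
  t17: +3.1235
  t18: +0.2184
  t19: +3.4687
  t20: +2.1162
  t21: +0.6677
  t22: +3.3943
  t23: +1.3341
  t24: +0.3643
  t25: +1.4800
  t26: +0.2745
  t27: +0.5093
  t28: +5.0129
  t29: +0.0744
  t30: +3.9581
  t31: +7.0261
  t32: +2.5564
  t33: +0.1883
  t34: +2.7987
  t35: +2.1992
  t36: +1.0366
  t37: +2.7501
  t38: +0.3786
  t39: +3.4980
  t40: -0.2454
  t41: +0.1437
  t42: +1.9390
  t43: +0.6508
  t44: +6.1715
  t45: +20.4138
  t46: +1.7239
  t47: +2.9618
Σ = +109.7077 → |volume| = 109.71

Directed edges: 141 total; 3 unmatched, e.g. (-4.45,0.08,4.01)→(-1.5,0.76,4.79) → open.

109.71 OPEN


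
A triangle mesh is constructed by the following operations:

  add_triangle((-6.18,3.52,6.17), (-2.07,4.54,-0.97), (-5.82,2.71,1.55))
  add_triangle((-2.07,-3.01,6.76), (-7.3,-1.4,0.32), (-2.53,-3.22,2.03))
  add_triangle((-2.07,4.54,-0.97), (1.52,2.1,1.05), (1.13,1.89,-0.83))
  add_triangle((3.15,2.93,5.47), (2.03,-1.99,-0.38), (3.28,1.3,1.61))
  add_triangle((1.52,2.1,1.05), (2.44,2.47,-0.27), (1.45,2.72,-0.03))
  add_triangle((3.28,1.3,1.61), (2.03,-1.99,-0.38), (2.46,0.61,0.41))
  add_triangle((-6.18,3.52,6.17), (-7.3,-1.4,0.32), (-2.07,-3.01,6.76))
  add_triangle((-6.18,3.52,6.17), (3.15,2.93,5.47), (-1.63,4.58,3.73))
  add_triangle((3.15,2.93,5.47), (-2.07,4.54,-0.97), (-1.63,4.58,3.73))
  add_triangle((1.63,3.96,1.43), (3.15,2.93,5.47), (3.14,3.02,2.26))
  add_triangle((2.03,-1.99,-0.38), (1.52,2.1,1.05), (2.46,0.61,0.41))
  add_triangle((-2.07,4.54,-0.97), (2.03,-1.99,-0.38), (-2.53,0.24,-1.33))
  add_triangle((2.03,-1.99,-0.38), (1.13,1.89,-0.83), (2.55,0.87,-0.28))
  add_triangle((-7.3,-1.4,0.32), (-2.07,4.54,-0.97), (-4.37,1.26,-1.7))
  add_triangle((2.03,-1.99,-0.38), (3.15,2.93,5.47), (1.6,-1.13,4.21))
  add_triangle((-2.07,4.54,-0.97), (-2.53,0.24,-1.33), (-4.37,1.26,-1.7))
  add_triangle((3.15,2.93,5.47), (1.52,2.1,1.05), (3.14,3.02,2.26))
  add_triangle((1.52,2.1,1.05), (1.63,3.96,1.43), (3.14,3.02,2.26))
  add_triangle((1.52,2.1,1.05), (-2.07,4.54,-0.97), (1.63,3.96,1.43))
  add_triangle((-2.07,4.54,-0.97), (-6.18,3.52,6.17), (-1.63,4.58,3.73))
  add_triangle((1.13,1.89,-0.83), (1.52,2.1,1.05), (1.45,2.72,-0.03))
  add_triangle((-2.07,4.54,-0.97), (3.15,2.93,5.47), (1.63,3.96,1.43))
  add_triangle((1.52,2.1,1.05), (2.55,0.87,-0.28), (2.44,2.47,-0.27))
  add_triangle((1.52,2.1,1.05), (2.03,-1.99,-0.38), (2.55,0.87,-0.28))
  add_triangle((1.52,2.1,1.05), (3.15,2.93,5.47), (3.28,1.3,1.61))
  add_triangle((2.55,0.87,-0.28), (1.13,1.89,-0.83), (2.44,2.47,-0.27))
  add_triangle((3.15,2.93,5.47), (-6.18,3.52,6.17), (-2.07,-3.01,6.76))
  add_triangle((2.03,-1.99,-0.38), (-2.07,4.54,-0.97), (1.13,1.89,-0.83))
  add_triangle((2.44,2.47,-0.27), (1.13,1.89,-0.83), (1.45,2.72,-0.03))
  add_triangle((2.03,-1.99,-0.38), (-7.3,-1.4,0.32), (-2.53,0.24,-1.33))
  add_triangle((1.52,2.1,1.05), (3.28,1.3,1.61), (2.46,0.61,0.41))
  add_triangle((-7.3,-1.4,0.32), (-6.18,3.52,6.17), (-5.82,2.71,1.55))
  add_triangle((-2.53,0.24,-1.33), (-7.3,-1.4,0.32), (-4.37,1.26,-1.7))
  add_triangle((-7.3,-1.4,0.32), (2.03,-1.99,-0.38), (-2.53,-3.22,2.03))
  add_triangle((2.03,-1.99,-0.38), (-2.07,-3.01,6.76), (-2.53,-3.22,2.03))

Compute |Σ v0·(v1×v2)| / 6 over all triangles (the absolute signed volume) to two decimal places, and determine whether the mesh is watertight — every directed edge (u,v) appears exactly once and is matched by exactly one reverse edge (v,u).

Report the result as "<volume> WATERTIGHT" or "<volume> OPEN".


296.30 OPEN

Per-triangle v0·(v1×v2)/6:
  t1: +16.6414
  t2: +16.0897
  t3: +3.0576
  t4: +4.7291
  t5: +0.5905
  t6: +0.9437
  t7: +56.9335
  t8: +22.1706
  t9: +13.8688
  t10: +4.0232
  t11: -0.3069
  t12: +2.5610
  t13: +0.9053
  t14: +8.6543
  t15: +8.2827
  t16: +1.0518
  t17: -1.0672
  t18: +0.1409
  t19: +0.3709
  t20: +18.7002
  t21: -0.2065
  t22: +8.1212
  t23: +0.8483
  t24: +1.2818
  t25: +2.9329
  t26: +0.4900
  t27: +60.0081
  t28: +0.8514
  t29: +0.3986
  t30: +4.4279
  t31: +0.5922
  t32: +20.0485
  t33: +2.0092
  t34: +6.5238
  t35: +9.6361
Σ = +296.3045 → |volume| = 296.30

Directed edges: 105 total; 7 unmatched, e.g. (-2.07,4.54,-0.97)→(-5.82,2.71,1.55) → open.


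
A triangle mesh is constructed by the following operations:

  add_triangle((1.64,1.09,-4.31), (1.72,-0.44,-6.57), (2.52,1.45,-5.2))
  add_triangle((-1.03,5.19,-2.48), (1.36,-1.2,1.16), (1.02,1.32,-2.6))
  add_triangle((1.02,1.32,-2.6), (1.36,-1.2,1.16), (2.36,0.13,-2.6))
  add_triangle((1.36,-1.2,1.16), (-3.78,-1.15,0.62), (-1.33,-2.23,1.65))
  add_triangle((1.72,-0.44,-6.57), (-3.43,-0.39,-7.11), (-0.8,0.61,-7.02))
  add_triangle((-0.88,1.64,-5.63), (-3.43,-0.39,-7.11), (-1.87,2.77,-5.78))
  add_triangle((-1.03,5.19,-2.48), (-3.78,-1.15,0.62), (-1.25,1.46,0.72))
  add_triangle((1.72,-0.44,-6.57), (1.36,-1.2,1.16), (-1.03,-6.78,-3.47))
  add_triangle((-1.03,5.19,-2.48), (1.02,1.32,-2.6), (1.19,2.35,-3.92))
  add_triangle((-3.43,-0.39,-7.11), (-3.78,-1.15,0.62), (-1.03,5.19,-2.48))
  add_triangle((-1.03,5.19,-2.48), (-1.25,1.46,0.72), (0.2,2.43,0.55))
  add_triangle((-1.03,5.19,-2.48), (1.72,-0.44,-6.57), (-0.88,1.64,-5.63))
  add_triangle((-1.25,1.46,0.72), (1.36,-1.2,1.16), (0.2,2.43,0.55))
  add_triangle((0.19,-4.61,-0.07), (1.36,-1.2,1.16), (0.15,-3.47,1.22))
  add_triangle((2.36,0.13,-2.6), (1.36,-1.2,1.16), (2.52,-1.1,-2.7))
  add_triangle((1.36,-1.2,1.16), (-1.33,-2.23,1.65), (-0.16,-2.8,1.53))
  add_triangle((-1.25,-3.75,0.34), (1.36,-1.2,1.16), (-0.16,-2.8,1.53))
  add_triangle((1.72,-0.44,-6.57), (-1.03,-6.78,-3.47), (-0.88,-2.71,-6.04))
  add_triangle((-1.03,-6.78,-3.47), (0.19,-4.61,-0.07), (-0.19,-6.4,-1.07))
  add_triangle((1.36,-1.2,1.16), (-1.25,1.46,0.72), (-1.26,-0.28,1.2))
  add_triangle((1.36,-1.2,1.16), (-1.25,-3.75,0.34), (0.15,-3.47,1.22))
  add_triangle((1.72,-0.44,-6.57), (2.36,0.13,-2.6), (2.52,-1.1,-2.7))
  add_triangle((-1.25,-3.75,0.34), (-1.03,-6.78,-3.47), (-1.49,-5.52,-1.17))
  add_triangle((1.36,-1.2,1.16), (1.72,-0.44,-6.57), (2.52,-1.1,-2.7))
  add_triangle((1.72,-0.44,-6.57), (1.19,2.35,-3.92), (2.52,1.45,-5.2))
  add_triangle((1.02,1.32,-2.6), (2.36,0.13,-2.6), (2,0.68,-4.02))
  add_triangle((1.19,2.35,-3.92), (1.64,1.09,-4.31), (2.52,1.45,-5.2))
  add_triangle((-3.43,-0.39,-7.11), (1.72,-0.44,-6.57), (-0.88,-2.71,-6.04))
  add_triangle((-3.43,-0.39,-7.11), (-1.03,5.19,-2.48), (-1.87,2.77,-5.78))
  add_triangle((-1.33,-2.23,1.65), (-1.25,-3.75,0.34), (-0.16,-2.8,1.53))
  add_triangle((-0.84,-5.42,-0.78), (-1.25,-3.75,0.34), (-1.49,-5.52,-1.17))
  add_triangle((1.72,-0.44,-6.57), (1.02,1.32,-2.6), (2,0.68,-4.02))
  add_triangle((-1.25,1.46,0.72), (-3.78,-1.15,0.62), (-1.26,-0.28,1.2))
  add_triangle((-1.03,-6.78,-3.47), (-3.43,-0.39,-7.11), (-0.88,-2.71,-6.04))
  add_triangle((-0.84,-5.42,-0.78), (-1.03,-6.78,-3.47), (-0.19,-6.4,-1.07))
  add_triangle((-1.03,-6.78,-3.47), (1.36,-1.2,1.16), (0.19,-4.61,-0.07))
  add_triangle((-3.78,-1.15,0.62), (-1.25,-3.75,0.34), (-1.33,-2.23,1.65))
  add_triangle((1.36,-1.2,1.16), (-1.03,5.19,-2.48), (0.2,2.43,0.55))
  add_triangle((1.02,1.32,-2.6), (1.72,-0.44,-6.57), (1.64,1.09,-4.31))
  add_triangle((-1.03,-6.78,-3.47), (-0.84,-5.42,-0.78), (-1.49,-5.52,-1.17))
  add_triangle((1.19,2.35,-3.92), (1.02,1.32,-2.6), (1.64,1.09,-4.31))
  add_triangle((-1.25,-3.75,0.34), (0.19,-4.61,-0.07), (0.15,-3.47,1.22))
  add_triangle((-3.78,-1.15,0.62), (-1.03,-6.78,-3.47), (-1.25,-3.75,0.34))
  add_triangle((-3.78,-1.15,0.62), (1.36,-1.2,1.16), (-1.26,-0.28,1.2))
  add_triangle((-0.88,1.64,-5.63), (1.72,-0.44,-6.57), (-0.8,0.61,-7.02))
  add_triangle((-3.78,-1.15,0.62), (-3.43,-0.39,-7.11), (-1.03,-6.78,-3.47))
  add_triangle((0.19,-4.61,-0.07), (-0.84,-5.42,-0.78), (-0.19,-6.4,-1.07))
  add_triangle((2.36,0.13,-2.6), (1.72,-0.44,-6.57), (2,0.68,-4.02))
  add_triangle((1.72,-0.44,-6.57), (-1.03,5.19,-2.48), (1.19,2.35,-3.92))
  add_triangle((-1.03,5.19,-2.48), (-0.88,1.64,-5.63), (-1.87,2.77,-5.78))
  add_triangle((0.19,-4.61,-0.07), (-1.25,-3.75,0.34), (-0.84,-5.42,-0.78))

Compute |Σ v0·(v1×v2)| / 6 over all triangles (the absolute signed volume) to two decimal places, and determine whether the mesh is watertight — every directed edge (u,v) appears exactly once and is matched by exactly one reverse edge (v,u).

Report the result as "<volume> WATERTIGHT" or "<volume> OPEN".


Per-triangle v0·(v1×v2)/6:
  t1: -0.7416
  t2: +2.5614
  t3: +0.5811
  t4: +0.1348
  t5: +6.0095
  t6: +4.5956
  t7: +4.8566
  t8: +14.6400
  t9: +0.2802
  t10: +25.5112
  t11: +2.2579
  t12: +10.0966
  t13: +1.0246
  t14: +1.2752
  t15: +1.2571
  t16: +0.5706
  t17: +0.8957
  t18: +12.7526
  t19: +0.1952
  t20: +0.7476
  t21: -0.1374
  t22: +2.2941
  t23: -0.3906
  t24: +0.8622
  t25: +2.9921
  t26: +0.5722
  t27: -0.5576
  t28: +13.5904
  t29: +5.1875
  t30: +1.1677
  t31: +0.7311
  t32: +1.1976
  t33: +1.1181
  t34: +14.0663
  t35: +1.8040
  t36: +2.2050
  t37: +2.8845
  t38: +1.3143
  t39: -0.3248
  t40: +1.4367
  t41: +0.1735
  t42: +1.3756
  t43: +8.2751
  t44: +1.0999
  t45: +3.0419
  t46: +32.7562
  t47: +0.5516
  t48: +1.4299
  t49: +5.7643
  t50: +3.3971
  t51: +1.0772
Σ = +200.4574 → |volume| = 200.46

Directed edges: 153 total; 3 unmatched, e.g. (-3.43,-0.39,-7.11)→(-0.8,0.61,-7.02) → open.

200.46 OPEN


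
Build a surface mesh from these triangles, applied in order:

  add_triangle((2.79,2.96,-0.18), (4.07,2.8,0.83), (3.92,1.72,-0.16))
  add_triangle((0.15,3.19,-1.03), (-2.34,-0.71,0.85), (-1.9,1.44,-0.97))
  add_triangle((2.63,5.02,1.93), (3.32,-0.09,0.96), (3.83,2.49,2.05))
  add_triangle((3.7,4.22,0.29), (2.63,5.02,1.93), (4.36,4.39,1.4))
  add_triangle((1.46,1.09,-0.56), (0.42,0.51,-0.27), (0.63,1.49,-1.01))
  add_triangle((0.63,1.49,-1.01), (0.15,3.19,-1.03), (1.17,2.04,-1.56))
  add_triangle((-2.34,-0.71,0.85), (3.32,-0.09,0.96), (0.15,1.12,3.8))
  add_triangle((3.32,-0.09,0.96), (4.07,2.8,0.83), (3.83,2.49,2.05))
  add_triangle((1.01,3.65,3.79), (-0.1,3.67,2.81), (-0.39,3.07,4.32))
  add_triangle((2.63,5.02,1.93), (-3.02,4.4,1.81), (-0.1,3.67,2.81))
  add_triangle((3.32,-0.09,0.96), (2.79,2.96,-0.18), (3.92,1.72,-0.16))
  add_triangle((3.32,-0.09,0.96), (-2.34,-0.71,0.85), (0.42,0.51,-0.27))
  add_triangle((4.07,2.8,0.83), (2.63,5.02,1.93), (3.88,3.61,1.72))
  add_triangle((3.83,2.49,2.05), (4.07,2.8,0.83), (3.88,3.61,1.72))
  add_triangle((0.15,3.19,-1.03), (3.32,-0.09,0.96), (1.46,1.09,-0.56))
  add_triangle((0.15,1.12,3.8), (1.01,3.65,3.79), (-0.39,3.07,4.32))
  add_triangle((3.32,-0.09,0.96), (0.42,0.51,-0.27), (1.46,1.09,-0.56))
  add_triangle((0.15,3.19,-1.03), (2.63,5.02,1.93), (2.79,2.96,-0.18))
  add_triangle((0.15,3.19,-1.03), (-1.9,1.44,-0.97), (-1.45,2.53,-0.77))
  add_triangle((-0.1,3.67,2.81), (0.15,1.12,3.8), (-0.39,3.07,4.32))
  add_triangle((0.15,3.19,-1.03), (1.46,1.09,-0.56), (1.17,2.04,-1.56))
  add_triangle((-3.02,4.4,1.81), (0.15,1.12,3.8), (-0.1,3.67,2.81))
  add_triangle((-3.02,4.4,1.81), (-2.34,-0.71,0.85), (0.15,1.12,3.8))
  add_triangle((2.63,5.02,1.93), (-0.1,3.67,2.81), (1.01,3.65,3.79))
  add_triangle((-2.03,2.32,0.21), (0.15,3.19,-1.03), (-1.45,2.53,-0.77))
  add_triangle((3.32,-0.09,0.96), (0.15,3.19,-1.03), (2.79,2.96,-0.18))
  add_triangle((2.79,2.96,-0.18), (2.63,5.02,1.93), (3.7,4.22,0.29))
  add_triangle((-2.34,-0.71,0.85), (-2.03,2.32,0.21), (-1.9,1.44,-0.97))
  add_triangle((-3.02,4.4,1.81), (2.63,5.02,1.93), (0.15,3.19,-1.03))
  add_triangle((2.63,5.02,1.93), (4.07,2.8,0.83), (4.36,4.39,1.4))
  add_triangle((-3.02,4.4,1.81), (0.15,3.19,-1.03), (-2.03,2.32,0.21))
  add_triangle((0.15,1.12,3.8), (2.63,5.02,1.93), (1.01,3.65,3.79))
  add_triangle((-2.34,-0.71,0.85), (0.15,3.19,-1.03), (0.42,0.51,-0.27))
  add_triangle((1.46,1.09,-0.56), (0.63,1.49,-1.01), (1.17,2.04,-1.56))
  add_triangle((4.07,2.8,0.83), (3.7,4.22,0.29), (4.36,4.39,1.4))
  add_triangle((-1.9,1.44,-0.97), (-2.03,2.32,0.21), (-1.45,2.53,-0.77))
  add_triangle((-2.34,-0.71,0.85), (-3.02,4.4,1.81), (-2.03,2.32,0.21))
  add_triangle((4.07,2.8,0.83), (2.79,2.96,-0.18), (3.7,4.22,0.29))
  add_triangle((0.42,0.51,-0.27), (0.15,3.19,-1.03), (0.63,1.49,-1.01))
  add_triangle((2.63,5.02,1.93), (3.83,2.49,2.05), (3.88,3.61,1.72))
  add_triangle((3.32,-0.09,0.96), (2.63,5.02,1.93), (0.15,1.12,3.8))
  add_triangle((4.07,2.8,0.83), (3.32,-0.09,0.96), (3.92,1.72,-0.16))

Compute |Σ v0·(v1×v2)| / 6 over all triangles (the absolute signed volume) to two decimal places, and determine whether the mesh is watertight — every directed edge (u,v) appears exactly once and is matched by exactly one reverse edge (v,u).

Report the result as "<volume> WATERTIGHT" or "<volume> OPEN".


69.75 WATERTIGHT

Per-triangle v0·(v1×v2)/6:
  t1: +1.1735
  t2: -1.2688
  t3: -0.9767
  t4: +1.9380
  t5: -0.0097
  t6: +0.0337
  t7: +2.5572
  t8: +2.0157
  t9: +1.5230
  t10: +6.0329
  t11: -1.1756
  t12: -0.2729
  t13: +1.1334
  t14: +0.9010
  t15: +1.0650
  t16: +1.8783
  t17: -0.0387
  t18: +4.0171
  t19: +0.4704
  t20: -0.7688
  t21: +0.5563
  t22: +5.0475
  t23: +7.6930
  t24: +2.9831
  t25: +0.7467
  t26: +0.0590
  t27: +0.2606
  t28: +1.4862
  t29: +10.2040
  t30: +0.2019
  t31: +2.0288
  t32: +1.6713
  t33: -0.0015
  t34: -0.0576
  t35: +1.0185
  t36: +0.5722
  t37: +1.9099
  t38: +0.5228
  t39: -0.0800
  t40: +1.1164
  t41: +9.8557
  t42: +1.7325
Σ = +69.7549 → |volume| = 69.75

Directed edges: 126 total, each appears once with its reverse present → watertight.


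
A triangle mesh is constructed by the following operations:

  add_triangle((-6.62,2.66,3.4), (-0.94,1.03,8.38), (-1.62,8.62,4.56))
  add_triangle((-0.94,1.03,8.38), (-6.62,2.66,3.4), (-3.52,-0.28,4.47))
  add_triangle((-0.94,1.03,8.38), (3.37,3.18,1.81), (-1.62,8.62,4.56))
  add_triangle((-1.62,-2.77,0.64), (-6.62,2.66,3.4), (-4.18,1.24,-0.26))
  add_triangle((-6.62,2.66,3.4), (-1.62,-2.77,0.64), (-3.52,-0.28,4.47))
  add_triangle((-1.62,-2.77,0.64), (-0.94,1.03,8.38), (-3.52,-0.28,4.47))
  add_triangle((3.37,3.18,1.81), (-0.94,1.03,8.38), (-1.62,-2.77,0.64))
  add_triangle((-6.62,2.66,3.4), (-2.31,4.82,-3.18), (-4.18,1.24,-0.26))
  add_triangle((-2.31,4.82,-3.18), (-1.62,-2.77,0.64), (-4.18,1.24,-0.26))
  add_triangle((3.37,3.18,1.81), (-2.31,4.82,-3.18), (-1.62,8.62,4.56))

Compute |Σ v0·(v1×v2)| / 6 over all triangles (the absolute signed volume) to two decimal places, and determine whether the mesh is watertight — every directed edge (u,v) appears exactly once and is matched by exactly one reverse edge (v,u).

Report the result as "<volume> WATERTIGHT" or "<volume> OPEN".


Per-triangle v0·(v1×v2)/6:
  t1: +66.7536
  t2: +16.6795
  t3: +44.7986
  t4: +8.9913
  t5: +10.4071
  t6: +10.2164
  t7: +7.8206
  t8: +12.4525
  t9: +4.7421
  t10: +32.4030
Σ = +215.2647 → |volume| = 215.26

Directed edges: 30 total; 6 unmatched, e.g. (-1.62,8.62,4.56)→(-6.62,2.66,3.4) → open.

215.26 OPEN


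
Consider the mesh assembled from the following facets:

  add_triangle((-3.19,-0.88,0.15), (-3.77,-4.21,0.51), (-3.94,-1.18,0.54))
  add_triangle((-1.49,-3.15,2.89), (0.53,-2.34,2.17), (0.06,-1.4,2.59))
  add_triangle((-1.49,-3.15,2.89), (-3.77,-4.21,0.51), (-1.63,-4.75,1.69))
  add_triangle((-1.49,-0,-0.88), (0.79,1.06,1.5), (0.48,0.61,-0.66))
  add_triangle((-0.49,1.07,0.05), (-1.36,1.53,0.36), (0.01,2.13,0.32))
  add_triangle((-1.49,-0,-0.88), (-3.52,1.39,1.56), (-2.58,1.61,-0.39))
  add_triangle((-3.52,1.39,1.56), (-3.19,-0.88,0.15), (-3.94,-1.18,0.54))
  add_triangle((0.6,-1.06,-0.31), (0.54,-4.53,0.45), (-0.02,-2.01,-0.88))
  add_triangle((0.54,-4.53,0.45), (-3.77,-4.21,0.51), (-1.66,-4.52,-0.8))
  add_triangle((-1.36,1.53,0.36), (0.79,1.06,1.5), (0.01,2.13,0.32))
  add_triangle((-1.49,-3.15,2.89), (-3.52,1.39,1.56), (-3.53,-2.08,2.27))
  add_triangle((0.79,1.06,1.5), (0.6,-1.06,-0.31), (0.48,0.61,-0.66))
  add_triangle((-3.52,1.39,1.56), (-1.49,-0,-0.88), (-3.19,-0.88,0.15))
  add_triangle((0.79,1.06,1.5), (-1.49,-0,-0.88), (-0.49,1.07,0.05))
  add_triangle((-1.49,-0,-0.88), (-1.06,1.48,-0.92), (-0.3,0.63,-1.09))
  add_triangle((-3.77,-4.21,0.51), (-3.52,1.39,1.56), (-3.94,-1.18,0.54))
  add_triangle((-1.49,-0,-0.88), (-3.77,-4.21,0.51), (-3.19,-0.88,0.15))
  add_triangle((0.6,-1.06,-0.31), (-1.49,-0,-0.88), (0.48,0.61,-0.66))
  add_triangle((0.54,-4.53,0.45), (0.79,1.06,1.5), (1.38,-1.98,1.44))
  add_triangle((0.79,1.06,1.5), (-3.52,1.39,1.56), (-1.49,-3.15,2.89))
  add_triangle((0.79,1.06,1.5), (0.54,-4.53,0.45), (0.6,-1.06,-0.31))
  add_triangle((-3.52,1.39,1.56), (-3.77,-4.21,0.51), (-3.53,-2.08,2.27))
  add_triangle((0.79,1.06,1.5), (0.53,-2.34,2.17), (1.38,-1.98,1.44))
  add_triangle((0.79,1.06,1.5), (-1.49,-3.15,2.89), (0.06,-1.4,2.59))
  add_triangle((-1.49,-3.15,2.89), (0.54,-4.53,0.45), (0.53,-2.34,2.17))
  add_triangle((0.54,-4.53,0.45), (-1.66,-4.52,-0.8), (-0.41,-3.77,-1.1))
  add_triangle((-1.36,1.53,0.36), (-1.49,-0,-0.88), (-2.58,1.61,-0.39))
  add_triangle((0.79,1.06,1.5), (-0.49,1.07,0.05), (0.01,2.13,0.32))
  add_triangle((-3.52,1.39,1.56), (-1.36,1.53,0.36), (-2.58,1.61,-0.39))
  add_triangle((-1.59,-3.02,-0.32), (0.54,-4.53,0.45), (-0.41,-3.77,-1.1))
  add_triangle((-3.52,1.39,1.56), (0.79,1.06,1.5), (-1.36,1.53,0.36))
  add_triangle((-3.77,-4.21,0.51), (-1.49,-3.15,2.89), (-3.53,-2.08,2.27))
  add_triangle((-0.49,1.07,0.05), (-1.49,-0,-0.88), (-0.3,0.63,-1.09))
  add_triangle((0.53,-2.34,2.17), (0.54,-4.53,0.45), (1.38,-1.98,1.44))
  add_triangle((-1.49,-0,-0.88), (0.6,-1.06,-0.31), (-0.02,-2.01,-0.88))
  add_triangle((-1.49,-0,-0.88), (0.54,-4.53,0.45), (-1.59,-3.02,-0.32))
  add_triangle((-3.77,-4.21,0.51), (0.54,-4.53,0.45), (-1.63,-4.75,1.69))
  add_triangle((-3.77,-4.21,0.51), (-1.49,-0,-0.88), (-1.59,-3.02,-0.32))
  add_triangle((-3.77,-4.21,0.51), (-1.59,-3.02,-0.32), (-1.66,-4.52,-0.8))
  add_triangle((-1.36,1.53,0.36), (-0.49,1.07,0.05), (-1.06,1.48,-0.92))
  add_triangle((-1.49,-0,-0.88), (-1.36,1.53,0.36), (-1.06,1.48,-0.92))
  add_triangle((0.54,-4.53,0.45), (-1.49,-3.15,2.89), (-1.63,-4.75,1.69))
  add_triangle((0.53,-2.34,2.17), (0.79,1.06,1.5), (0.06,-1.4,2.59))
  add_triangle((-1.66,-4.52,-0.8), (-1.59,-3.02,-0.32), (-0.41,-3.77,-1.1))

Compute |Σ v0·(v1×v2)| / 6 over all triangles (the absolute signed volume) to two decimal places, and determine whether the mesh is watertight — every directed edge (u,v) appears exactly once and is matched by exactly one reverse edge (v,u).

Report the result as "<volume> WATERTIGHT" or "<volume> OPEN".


Per-triangle v0·(v1×v2)/6:
  t1: +0.5814
  t2: +1.1132
  t3: +3.5769
  t4: +0.4049
  t5: +0.0766
  t6: +1.0635
  t7: +0.5143
  t8: +0.4675
  t9: +4.1807
  t10: +0.6870
  t11: +2.9967
  t12: +0.3794
  t13: +1.4973
  t14: -0.1853
  t15: +0.2895
  t16: +2.1693
  t17: +1.5285
  t18: +0.3490
  t19: -0.5263
  t20: +5.8523
  t21: +0.8614
  t22: +4.7247
  t23: +1.0612
  t24: +0.7397
  t25: +3.2174
  t26: +1.6374
  t27: -0.0343
  t28: -0.2048
  t29: +0.8091
  t30: -1.7686
  t31: +1.2731
  t32: +4.8191
  t33: -0.2956
  t34: +1.4378
  t35: +0.1031
  t36: +0.5981
  t37: +3.7766
  t38: +1.4051
  t39: +0.0953
  t40: +0.1360
  t41: +0.5392
  t42: +2.5575
  t43: +0.7679
  t44: -0.0007
Σ = +55.2722 → |volume| = 55.27

Directed edges: 132 total; 6 unmatched, e.g. (0.54,-4.53,0.45)→(-0.02,-2.01,-0.88) → open.

55.27 OPEN


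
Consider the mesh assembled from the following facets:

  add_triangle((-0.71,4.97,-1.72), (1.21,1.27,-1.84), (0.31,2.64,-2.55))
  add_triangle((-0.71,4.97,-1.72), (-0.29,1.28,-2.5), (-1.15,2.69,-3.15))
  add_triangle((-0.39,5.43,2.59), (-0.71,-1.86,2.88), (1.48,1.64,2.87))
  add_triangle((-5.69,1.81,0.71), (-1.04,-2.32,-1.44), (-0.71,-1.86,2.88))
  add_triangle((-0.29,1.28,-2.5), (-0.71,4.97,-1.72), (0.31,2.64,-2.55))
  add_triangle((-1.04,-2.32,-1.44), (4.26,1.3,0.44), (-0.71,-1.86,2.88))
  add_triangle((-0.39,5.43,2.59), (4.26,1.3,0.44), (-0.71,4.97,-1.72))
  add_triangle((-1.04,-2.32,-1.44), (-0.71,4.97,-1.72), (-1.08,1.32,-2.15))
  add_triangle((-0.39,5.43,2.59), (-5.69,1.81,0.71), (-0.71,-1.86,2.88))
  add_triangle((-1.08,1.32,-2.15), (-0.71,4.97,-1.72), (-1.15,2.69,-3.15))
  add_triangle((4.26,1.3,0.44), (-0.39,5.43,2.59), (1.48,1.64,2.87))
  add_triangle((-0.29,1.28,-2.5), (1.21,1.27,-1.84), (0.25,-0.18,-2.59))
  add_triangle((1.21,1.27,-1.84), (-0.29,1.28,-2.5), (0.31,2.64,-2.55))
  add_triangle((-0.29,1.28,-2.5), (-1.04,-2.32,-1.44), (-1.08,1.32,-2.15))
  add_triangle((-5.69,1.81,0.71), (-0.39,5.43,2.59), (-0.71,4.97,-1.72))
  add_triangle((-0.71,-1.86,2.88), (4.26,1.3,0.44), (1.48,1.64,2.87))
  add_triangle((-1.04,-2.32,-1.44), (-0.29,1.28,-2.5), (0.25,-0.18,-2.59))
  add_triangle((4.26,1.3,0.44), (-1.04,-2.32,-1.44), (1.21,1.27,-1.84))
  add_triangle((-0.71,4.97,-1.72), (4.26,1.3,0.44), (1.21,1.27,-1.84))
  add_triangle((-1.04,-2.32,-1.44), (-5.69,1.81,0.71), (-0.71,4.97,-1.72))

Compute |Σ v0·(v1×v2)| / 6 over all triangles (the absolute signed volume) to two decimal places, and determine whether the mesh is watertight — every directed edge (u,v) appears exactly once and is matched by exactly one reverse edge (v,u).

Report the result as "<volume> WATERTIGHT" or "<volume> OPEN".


Per-triangle v0·(v1×v2)/6:
  t1: +1.0889
  t2: +1.1078
  t3: +7.0412
  t4: +10.1224
  t5: +1.3160
  t6: +5.7541
  t7: +16.1736
  t8: +0.2673
  t9: +19.0728
  t10: +0.5646
  t11: +8.4857
  t12: +0.9685
  t13: +0.7087
  t14: +1.1378
  t15: +20.5340
  t16: +5.6621
  t17: +1.2490
  t18: +3.6462
  t19: +6.1830
  t20: +11.6090
Σ = +122.6926 → |volume| = 122.69

Directed edges: 60 total; 6 unmatched, e.g. (-0.29,1.28,-2.5)→(-1.15,2.69,-3.15) → open.

122.69 OPEN


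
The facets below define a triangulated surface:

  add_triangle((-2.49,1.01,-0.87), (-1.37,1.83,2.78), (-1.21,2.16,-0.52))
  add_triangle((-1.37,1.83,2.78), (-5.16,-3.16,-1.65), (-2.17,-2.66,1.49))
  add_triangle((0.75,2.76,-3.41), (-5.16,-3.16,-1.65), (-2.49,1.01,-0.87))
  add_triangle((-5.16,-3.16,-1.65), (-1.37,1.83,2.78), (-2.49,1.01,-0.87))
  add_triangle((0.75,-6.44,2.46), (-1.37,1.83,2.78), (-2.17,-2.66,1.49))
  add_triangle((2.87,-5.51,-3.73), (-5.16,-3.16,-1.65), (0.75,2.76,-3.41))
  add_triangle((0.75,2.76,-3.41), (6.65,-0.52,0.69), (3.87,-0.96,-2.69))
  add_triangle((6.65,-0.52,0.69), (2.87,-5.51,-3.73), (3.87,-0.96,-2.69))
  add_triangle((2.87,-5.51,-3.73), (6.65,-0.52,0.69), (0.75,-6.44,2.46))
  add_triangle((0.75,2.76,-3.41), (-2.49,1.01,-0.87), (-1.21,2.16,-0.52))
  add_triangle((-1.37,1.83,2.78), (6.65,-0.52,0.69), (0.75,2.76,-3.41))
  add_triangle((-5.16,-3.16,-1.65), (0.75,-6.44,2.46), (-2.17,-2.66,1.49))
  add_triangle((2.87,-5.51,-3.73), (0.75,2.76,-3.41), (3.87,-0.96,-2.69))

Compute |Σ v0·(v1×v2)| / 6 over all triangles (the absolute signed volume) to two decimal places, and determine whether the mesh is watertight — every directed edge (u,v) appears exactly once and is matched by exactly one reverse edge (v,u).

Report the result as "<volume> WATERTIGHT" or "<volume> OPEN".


Per-triangle v0·(v1×v2)/6:
  t1: +2.3088
  t2: +8.6966
  t3: +7.8106
  t4: +7.1848
  t5: +8.6715
  t6: +32.0079
  t7: +12.1992
  t8: +15.1762
  t9: +42.4425
  t10: +2.4200
  t11: +15.7888
  t12: +10.4164
  t13: +12.2368
Σ = +177.3601 → |volume| = 177.36

Directed edges: 39 total; 9 unmatched, e.g. (-1.37,1.83,2.78)→(-1.21,2.16,-0.52) → open.

177.36 OPEN


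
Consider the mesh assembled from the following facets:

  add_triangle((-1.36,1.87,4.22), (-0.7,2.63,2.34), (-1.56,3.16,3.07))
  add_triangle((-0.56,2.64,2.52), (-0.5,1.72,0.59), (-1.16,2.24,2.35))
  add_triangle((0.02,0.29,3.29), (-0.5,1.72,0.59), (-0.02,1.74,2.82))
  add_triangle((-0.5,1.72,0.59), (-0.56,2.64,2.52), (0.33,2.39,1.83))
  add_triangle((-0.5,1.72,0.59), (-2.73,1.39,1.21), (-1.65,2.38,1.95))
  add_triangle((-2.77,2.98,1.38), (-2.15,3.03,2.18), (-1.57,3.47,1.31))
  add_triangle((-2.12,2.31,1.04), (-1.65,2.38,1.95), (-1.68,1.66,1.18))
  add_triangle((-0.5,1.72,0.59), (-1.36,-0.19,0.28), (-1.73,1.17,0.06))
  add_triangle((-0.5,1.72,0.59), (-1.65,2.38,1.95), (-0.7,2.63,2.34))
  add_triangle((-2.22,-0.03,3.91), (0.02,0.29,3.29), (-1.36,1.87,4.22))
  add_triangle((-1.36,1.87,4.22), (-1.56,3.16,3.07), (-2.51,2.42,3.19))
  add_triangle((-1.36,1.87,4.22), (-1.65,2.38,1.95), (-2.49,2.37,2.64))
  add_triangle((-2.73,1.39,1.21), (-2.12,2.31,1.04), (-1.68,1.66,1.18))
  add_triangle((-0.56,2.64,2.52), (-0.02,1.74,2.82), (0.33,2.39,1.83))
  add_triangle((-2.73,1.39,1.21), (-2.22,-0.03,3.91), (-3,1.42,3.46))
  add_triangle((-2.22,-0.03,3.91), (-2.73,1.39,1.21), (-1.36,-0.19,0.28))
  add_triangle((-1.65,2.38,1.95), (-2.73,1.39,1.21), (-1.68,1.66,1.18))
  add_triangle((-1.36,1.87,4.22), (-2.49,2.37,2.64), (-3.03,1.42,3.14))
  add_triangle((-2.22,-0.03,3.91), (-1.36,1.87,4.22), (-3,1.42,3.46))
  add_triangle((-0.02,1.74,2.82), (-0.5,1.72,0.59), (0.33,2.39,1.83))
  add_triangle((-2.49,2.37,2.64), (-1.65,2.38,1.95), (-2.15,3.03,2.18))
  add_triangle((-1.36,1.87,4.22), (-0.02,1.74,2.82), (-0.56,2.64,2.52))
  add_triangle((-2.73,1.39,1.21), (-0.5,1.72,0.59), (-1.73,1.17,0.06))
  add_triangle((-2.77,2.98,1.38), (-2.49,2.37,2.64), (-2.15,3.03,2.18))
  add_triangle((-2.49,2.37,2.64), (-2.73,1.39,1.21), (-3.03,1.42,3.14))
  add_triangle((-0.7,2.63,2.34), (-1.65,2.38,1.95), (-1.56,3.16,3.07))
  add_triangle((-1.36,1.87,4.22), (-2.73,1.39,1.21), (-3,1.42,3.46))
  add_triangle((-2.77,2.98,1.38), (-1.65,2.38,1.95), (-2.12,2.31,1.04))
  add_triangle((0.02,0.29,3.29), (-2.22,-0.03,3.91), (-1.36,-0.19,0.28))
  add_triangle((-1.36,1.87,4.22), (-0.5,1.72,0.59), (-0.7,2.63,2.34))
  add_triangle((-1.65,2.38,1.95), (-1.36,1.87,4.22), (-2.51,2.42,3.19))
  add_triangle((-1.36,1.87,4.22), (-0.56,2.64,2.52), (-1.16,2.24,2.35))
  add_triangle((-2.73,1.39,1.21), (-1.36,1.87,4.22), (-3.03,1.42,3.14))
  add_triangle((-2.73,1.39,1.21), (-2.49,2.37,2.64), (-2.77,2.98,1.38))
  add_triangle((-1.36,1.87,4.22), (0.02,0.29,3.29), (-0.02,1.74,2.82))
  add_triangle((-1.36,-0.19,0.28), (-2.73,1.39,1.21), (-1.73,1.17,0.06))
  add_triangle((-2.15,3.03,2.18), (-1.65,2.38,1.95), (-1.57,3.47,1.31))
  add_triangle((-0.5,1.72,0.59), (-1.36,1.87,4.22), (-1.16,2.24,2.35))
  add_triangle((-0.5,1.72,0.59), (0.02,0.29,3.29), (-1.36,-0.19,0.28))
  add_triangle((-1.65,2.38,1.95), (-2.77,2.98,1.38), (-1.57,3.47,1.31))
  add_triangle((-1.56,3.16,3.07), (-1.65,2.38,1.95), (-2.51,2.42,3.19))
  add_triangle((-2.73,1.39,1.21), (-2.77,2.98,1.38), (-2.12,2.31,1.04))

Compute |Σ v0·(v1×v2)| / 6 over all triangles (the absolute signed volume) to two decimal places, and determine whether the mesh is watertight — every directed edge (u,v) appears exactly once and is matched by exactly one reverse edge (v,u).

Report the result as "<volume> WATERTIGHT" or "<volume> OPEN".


16.38 WATERTIGHT

Per-triangle v0·(v1×v2)/6:
  t1: +0.7079
  t2: +0.3295
  t3: -0.3779
  t4: +0.4142
  t5: +0.5545
  t6: +0.7370
  t7: -0.1419
  t8: -0.2760
  t9: +0.4159
  t10: +2.1277
  t11: +1.4718
  t12: +0.8854
  t13: -0.2070
  t14: +0.4962
  t15: +0.9816
  t16: +1.3453
  t17: -0.1411
  t18: +1.6705
  t19: +2.2603
  t20: -0.5124
  t21: +0.1153
  t22: +0.8653
  t23: +0.5197
  t24: +0.6213
  t25: +0.9870
  t26: +0.1680
  t27: +1.3183
  t28: +0.0198
  t29: -0.0156
  t30: -0.4027
  t31: -0.8569
  t32: +0.6440
  t33: -1.1648
  t34: +1.0209
  t35: +1.1027
  t36: +0.3263
  t37: +0.1303
  t38: -0.1518
  t39: -1.3047
  t40: -0.7800
  t41: +0.4608
  t42: +0.0136
Σ = +16.3780 → |volume| = 16.38

Directed edges: 126 total, each appears once with its reverse present → watertight.


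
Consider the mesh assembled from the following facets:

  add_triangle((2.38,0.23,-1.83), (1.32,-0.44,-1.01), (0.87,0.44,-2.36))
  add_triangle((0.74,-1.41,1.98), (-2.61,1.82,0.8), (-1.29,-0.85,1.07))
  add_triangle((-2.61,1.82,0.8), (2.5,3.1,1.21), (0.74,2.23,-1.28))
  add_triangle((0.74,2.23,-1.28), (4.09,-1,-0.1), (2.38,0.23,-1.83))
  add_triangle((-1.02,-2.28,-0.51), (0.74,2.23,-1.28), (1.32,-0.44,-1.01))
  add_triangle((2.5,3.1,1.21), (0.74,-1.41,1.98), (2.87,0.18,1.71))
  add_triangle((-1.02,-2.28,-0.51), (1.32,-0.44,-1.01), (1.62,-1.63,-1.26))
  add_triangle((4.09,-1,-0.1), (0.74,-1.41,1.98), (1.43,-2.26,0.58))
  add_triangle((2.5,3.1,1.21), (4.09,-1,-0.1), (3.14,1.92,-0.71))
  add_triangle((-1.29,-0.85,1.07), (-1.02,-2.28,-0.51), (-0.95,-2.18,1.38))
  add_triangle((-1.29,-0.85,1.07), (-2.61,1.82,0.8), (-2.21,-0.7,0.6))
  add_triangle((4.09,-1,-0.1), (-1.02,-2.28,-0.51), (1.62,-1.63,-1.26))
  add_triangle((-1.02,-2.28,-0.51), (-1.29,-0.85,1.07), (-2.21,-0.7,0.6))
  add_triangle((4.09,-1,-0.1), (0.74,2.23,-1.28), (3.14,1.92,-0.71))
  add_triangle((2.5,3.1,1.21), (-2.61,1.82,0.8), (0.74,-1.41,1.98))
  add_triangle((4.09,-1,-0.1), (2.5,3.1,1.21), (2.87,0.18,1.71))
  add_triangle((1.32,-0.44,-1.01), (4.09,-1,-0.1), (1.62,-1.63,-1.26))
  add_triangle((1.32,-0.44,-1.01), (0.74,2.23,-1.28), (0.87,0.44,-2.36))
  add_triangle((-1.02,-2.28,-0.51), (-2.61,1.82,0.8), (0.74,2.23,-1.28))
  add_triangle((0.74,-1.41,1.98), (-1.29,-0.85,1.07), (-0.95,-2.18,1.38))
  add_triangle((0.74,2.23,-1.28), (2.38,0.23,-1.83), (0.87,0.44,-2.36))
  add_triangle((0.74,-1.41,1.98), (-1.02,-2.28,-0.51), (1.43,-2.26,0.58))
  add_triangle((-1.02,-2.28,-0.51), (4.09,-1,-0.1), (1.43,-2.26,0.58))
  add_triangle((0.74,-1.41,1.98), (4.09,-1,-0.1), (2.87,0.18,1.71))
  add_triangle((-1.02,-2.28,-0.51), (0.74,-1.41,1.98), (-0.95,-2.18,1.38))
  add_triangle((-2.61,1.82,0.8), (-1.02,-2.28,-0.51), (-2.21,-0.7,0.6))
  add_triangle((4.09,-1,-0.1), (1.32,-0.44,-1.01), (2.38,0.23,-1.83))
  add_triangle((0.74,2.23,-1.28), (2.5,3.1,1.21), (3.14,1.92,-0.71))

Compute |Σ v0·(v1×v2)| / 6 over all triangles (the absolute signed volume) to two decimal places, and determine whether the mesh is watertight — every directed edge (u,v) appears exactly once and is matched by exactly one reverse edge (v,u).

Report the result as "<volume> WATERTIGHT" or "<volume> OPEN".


47.25 WATERTIGHT

Per-triangle v0·(v1×v2)/6:
  t1: +0.3800
  t2: +1.4172
  t3: +4.5796
  t4: +2.2135
  t5: +1.1146
  t6: +1.9720
  t7: +0.2977
  t8: +2.0868
  t9: +3.9308
  t10: +0.6577
  t11: +0.7165
  t12: +1.6543
  t13: +0.6468
  t14: +1.2713
  t15: +5.4179
  t16: +3.7395
  t17: +0.7248
  t18: -0.8085
  t19: +2.3531
  t20: +0.6251
  t21: +1.3475
  t22: +1.5638
  t23: +1.7569
  t24: +2.6924
  t25: +0.9508
  t26: +0.7013
  t27: +0.6827
  t28: +2.5664
Σ = +47.2524 → |volume| = 47.25

Directed edges: 84 total, each appears once with its reverse present → watertight.


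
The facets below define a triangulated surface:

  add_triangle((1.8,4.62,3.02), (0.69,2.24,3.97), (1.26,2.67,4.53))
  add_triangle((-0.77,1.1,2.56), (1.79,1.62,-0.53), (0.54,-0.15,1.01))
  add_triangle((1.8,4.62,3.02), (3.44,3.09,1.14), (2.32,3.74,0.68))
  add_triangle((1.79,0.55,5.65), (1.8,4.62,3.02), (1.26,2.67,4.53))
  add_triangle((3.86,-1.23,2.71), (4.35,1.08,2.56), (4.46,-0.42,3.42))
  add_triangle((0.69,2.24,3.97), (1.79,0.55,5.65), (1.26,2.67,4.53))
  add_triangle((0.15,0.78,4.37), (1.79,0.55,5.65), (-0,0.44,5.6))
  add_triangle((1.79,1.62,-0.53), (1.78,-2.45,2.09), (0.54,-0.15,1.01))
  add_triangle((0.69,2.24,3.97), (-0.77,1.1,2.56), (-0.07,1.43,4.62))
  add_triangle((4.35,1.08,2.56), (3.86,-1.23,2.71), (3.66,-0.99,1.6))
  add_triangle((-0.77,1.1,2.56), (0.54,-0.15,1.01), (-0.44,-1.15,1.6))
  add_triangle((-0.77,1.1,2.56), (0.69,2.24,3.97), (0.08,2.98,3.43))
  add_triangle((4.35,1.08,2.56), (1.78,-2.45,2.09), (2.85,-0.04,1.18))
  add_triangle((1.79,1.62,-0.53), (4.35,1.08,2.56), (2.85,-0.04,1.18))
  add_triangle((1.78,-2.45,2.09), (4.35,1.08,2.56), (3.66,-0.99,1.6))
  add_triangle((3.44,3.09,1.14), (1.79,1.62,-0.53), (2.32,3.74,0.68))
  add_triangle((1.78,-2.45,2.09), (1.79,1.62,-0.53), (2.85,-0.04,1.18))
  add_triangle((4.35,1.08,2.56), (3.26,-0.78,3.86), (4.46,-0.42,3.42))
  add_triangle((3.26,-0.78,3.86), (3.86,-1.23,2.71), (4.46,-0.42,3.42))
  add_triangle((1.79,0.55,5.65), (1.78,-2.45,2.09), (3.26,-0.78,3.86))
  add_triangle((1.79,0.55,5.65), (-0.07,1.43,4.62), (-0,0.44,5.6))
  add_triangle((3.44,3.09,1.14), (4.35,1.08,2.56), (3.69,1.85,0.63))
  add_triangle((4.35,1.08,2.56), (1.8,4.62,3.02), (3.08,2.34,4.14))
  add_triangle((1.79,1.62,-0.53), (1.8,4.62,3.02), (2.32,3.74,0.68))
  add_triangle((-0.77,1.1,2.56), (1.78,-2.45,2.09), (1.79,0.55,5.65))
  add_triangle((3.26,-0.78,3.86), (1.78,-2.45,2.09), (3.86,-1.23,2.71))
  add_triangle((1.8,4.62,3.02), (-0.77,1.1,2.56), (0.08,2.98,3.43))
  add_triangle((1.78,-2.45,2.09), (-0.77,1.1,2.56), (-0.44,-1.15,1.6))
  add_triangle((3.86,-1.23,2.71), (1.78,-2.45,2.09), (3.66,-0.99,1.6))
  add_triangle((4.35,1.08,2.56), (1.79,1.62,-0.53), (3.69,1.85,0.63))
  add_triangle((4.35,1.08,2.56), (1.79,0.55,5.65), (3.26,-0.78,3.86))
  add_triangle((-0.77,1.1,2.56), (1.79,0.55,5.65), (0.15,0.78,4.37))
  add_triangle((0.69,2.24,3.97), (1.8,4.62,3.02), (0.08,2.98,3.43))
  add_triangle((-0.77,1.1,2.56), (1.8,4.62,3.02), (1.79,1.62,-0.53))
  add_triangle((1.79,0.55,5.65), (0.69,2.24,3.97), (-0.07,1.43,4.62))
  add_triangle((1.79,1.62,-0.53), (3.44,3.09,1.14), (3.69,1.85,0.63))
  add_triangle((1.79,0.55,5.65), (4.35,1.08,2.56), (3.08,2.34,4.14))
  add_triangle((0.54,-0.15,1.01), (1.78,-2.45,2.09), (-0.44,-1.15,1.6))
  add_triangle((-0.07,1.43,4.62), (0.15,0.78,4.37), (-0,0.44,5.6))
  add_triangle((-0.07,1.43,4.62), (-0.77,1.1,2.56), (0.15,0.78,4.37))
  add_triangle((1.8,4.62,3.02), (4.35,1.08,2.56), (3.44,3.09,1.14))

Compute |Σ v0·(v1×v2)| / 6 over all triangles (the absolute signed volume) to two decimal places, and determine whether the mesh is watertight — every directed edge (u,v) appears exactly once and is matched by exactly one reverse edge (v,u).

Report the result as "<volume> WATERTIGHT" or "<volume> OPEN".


50.89 OPEN

Per-triangle v0·(v1×v2)/6:
  t1: +0.8158
  t2: -1.0715
  t3: +2.4540
  t4: +2.4835
  t5: +0.7763
  t6: +0.8860
  t7: -0.7146
  t8: -0.9187
  t9: +0.7470
  t10: +1.4823
  t11: -0.6513
  t12: +0.9574
  t13: +1.6076
  t14: +1.2820
  t15: -2.5964
  t16: +1.0658
  t17: +0.4069
  t18: +1.2334
  t19: +0.9640
  t20: +3.8734
  t21: +1.7895
  t22: +1.9002
  t23: +4.8023
  t24: -0.5190
  t25: +3.0549
  t26: +2.0431
  t27: -0.1646
  t28: +1.8294
  t29: +1.0791
  t30: -0.2418
  t31: +5.4453
  t32: -0.4611
  t33: +1.8773
  t34: -0.1762
  t35: +2.1528
  t36: +0.9473
  t37: +5.0716
  t38: -0.5683
  t39: -0.1779
  t40: +0.2712
  t41: +5.8543
Σ = +50.8921 → |volume| = 50.89

Directed edges: 123 total; 3 unmatched, e.g. (1.79,0.55,5.65)→(1.8,4.62,3.02) → open.
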